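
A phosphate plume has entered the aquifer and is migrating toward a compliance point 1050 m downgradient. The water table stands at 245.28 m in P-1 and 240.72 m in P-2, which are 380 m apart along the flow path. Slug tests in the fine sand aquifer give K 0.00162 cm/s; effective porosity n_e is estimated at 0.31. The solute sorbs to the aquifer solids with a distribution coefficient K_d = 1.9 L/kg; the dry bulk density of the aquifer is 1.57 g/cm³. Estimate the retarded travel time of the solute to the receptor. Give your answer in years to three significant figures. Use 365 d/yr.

564 years

Hydraulic gradient i = (245.28 − 240.72) / 380 = 4.56 / 380 = 0.01200
K = 0.00162 cm/s × 864 = 1.400 m/d
Specific discharge q = 1.400 × 0.01200 = 0.01680 m/d
v_s = q/n_e = 0.01680/0.31 = 0.05418 m/d
Retardation R = 1 + ρ_b·K_d/n = 1 + 1.57×1.9/0.31 = 10.62
Contaminant velocity v_c = v/R = 0.05418/10.62 = 0.005101 m/d
t = L/v_c = 1050/0.005101 = 205900 d
   = 205900/365 = 564 yr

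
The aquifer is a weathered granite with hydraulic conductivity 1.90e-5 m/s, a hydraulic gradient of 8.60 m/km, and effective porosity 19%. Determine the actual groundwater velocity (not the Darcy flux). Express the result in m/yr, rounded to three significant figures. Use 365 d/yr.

K = 1.90e-5 m/s × 86400 s/d = 1.642 m/d
Specific discharge q = 1.642 × 0.0086 = 0.01412 m/d
v = Ki/n = 1.642·0.0086/0.19 = 0.07430 m/d
   = 0.07430 × 365 = 27.1 m/yr

27.1 m/yr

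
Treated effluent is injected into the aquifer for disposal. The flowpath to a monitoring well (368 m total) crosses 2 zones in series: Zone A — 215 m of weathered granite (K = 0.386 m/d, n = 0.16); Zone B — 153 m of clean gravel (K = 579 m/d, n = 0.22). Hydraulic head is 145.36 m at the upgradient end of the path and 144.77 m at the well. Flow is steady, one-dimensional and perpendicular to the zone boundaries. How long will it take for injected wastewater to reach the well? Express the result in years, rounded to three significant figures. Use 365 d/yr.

176 years

Total head drop ΔH = 145.36 − 144.77 = 0.59 m
Steady 1-D flow in series ⇒ the Darcy flux q is identical in every zone and the zone head losses add (resistances L/K in series).
Σ(L/K) = 215/0.386 + 153/579 = 557.0 + 0.2642 = 557.3 d
q = ΔH / Σ(L/K) = 0.59 / 557.3 = 0.001059 m/d (same in every zone)
Zone A: v = q/n = 0.001059/0.16 = 0.006617 m/d → t_A = 215/0.006617 = 32490 d
Zone B: v = q/n = 0.001059/0.22 = 0.004813 m/d → t_B = 153/0.004813 = 31790 d
Total t = 32490 + 31790 = 64280 d
   = 64280 / 365 = 176 yr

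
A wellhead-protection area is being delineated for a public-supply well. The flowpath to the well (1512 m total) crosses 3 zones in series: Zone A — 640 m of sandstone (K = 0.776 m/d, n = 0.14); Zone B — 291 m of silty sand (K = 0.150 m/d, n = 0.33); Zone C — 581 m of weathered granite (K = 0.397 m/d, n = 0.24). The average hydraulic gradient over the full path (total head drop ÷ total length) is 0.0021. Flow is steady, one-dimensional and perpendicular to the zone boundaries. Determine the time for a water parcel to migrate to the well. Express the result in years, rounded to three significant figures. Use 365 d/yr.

1190 years

Continuity: the same q passes through each zone, so ΔH = q·Σ(L_j/K_j) — the zones act as resistances in series.
Σ(L/K) = 640/0.776 + 291/0.150 + 581/0.397 = 824.7 + 1940 + 1463 = 4228 d
K_eq = L_total / Σ(L/K) = 1512 / 4228 = 0.3576 m/d
q = K_eq · i = 0.3576 × 0.0021 = 7.510e-4 m/d (same in every zone)
Zone A: v = q/n = 7.510e-4/0.14 = 0.005364 m/d → t_A = 640/0.005364 = 119300 d
Zone B: v = q/n = 7.510e-4/0.33 = 0.002276 m/d → t_B = 291/0.002276 = 127900 d
Zone C: v = q/n = 7.510e-4/0.24 = 0.003129 m/d → t_C = 581/0.003129 = 185700 d
Total t = 119300 + 127900 + 185700 = 432900 d
   = 432900 / 365 = 1190 yr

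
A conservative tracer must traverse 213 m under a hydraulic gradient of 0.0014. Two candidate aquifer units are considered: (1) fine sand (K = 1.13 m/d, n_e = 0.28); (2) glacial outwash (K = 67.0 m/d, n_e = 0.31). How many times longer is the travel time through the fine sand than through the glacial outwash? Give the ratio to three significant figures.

Unit 1 (fine sand): v = 1.13×0.0014/0.28 = 0.005650 m/d, t = 213/0.005650 = 37700 d
Unit 2 (glacial outwash): v = 67.0×0.0014/0.31 = 0.3026 m/d, t = 213/0.3026 = 703.9 d
t(fine sand) / t(glacial outwash) = 37700/703.9 = 53.6

53.6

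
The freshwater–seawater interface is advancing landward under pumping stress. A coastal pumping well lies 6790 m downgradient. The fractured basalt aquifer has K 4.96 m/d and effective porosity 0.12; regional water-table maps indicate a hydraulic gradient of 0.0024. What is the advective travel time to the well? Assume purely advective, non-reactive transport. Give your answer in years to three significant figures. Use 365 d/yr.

188 years

q = Ki = 4.96 × 0.0024 = 0.01190 m/d
v = Ki/n = 4.96·0.0024/0.12 = 0.09920 m/d
t = L / v = 6790 / 0.09920 = 68450 d
   = 68450 / 365 = 188 yr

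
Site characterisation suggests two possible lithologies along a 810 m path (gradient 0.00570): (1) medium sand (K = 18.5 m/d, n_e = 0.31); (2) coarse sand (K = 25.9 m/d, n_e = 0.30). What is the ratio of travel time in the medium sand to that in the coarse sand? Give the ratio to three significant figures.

Unit 1 (medium sand): v = 18.5×0.0057/0.31 = 0.3402 m/d, t = 810/0.3402 = 2381 d
Unit 2 (coarse sand): v = 25.9×0.0057/0.30 = 0.4921 m/d, t = 810/0.4921 = 1646 d
t(medium sand) / t(coarse sand) = 2381/1646 = 1.45

1.45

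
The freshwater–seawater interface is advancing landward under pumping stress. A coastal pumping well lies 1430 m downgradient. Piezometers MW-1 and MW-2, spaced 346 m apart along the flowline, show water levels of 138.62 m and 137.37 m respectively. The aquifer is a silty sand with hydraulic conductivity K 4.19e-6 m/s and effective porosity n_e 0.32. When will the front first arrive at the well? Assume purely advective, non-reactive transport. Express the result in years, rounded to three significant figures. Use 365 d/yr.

959 years

Hydraulic gradient i = (138.62 − 137.37) / 346 = 1.25 / 346 = 0.003613
K = 4.19e-6 m/s × 86400 s/d = 0.3620 m/d
q = Ki = 0.3620 × 0.003613 = 0.001308 m/d
Seepage velocity v = q / n = 0.001308 / 0.32 = 0.004087 m/d
t = L / v = 1430 / 0.004087 = 349900 d
   = 349900 / 365 = 959 yr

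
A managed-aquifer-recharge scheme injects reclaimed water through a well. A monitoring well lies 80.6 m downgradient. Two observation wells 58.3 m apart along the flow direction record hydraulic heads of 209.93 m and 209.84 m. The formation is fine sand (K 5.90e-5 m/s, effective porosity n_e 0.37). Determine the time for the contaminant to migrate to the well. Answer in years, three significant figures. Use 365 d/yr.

Hydraulic gradient i = (209.93 − 209.84) / 58.3 = 0.09 / 58.3 = 0.001544
K = 5.90e-5 m/s × 86400 s/d = 5.098 m/d
q = Ki = 5.098 × 0.001544 = 0.007869 m/d
v_s = q/n_e = 0.007869/0.37 = 0.02127 m/d
t = L / v = 80.6 / 0.02127 = 3790 d
   = 3790 / 365 = 10.4 yr

10.4 years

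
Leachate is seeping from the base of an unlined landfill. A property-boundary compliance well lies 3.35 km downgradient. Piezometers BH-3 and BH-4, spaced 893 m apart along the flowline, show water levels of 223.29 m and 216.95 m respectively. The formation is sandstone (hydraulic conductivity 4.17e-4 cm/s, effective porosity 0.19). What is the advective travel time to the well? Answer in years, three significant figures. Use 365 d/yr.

Hydraulic gradient i = (223.29 − 216.95) / 893 = 6.34 / 893 = 0.007100
K = 4.17e-4 cm/s × 864 = 0.3603 m/d
q = Ki = 0.3603 × 0.007100 = 0.002558 m/d
v_s = q/n_e = 0.002558/0.19 = 0.01346 m/d
L = 3.35 km = 3350 m
t = L / v = 3350 / 0.01346 = 248800 d
   = 248800 / 365 = 682 yr

682 years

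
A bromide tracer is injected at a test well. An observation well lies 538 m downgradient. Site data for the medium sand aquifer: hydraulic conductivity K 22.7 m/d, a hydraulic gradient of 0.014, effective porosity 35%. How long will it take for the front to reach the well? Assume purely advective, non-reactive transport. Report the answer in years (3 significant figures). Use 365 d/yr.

Darcy flux q = K·i = 22.7 × 0.014 = 0.3178 m/d
Seepage velocity v = q / n = 0.3178 / 0.35 = 0.9080 m/d
t = L / v = 538 / 0.9080 = 592.5 d
   = 592.5 / 365 = 1.62 yr

1.62 years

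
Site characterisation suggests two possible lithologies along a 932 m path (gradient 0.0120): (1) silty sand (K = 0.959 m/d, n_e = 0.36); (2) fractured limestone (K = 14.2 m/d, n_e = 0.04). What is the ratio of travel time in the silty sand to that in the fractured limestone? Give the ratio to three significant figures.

Unit 1 (silty sand): v = 0.959×0.012/0.36 = 0.03197 m/d, t = 932/0.03197 = 29160 d
Unit 2 (fractured limestone): v = 14.2×0.012/0.04 = 4.260 m/d, t = 932/4.260 = 218.8 d
t(silty sand) / t(fractured limestone) = 29160/218.8 = 133

133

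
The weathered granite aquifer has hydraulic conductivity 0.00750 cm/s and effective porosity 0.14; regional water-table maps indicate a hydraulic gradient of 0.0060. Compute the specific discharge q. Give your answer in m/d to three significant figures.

0.0389 m/d

K = 0.00750 cm/s × 864 = 6.480 m/d
q = Ki = 6.480 × 0.0060 = 0.03888 m/d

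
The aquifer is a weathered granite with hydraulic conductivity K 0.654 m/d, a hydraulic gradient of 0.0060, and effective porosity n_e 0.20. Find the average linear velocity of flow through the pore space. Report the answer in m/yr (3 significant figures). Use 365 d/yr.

7.16 m/yr

q = Ki = 0.654 × 0.0060 = 0.003924 m/d
v_s = q/n_e = 0.003924/0.20 = 0.01962 m/d
   = 0.01962 × 365 = 7.16 m/yr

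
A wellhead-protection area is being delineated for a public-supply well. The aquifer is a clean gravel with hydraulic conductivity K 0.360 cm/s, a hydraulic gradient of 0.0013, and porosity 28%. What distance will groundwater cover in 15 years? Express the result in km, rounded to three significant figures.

7.91 km

K = 0.360 cm/s × 864 = 311.0 m/d
Darcy flux q = K·i = 311.0 × 0.0013 = 0.4044 m/d
Seepage velocity v = q / n = 0.4044 / 0.28 = 1.444 m/d
T = 15 yr × 365 = 5475 d
L = v × T = 1.444 × 5475 = 7907 m
   = 7.91 km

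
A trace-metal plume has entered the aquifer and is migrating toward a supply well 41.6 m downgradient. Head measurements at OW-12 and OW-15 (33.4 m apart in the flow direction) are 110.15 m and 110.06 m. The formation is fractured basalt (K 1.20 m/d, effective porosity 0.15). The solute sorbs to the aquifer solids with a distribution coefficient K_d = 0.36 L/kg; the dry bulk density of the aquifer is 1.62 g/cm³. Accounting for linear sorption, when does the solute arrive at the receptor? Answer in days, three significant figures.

9430 days

Hydraulic gradient i = (110.15 − 110.06) / 33.4 = 0.09 / 33.4 = 0.002695
q = Ki = 1.20 × 0.002695 = 0.003234 m/d
Average linear velocity = 0.003234 / 0.15 = 0.02156 m/d
Retardation R = 1 + ρ_b·K_d/n = 1 + 1.62×0.36/0.15 = 4.888
Contaminant velocity v_c = v/R = 0.02156/4.888 = 0.004410 m/d
t = L/v_c = 41.6/0.004410 = 9433 d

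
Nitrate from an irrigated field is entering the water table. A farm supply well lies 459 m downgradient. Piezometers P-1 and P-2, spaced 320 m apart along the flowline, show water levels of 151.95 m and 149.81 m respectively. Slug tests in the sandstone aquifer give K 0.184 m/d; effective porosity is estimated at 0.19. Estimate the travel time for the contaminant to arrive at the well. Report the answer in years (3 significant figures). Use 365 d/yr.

Hydraulic gradient i = (151.95 − 149.81) / 320 = 2.14 / 320 = 0.006688
q = Ki = 0.184 × 0.006688 = 0.001231 m/d
v_s = q/n_e = 0.001231/0.19 = 0.006476 m/d
t = L / v = 459 / 0.006476 = 70870 d
   = 70870 / 365 = 194 yr

194 years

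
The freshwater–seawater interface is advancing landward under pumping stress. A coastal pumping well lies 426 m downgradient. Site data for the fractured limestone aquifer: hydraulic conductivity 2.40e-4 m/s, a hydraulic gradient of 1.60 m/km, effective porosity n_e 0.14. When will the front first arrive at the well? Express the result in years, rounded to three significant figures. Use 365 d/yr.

4.92 years

K = 2.40e-4 m/s × 86400 s/d = 20.74 m/d
q = Ki = 20.74 × 0.0016 = 0.03318 m/d
v = Ki/n = 20.74·0.0016/0.14 = 0.2370 m/d
t = L / v = 426 / 0.2370 = 1798 d
   = 1798 / 365 = 4.92 yr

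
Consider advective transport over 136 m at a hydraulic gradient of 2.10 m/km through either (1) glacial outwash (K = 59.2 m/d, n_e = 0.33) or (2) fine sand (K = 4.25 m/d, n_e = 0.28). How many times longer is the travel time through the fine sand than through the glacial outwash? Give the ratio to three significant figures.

Unit 1 (glacial outwash): v = 59.2×0.0021/0.33 = 0.3767 m/d, t = 136/0.3767 = 361.0 d
Unit 2 (fine sand): v = 4.25×0.0021/0.28 = 0.03187 m/d, t = 136/0.03187 = 4267 d
t(fine sand) / t(glacial outwash) = 4267/361.0 = 11.8

11.8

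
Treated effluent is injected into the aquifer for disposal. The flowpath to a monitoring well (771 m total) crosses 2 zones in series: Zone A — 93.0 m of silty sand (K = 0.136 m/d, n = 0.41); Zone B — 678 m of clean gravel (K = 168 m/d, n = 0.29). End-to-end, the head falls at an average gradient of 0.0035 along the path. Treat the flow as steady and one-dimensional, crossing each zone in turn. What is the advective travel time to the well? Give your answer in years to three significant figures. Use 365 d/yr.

164 years

For zones in series the flux q is common to all zones; the equivalent conductivity is the harmonic (thickness-weighted) mean, K_eq = L_total / Σ(L_j/K_j).
Σ(L/K) = 93.0/0.136 + 678/168 = 683.8 + 4.036 = 687.9 d
K_eq = L_total / Σ(L/K) = 771 / 687.9 = 1.121 m/d
q = K_eq · i = 1.121 × 0.0035 = 0.003923 m/d (same in every zone)
Zone A: v = q/n = 0.003923/0.41 = 0.009568 m/d → t_A = 93.0/0.009568 = 9720 d
Zone B: v = q/n = 0.003923/0.29 = 0.01353 m/d → t_B = 678/0.01353 = 50120 d
Total t = 9720 + 50120 = 59840 d
   = 59840 / 365 = 164 yr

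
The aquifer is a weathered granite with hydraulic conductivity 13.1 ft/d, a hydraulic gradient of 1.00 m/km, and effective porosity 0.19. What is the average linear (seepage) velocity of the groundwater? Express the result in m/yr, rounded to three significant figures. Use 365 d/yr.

7.67 m/yr

K = 13.1 ft/d × 0.3048 = 3.993 m/d
q = Ki = 3.993 × 0.0010 = 0.003993 m/d
v = Ki/n = 3.993·0.0010/0.19 = 0.02102 m/d
   = 0.02102 × 365 = 7.67 m/yr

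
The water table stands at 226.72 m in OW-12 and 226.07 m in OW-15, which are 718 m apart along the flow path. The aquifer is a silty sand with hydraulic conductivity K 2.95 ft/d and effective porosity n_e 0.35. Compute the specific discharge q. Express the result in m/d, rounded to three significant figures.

Hydraulic gradient i = (226.72 − 226.07) / 718 = 0.65 / 718 = 9.053e-4
K = 2.95 ft/d × 0.3048 = 0.8992 m/d
q = Ki = 0.8992 × 9.053e-4 = 8.140e-4 m/d

8.14e-4 m/d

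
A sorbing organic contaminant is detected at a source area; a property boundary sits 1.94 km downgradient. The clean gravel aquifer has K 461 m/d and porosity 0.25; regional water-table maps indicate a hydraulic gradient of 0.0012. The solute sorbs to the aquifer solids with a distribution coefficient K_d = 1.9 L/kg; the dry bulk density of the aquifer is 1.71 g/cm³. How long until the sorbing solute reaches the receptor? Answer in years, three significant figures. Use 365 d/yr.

q = Ki = 461 × 0.0012 = 0.5532 m/d
v_s = q/n_e = 0.5532/0.25 = 2.213 m/d
Retardation R = 1 + ρ_b·K_d/n = 1 + 1.71×1.9/0.25 = 14.00
Contaminant velocity v_c = v/R = 2.213/14.00 = 0.1581 m/d
L = 1.94 km = 1940 m
t = L/v_c = 1940/0.1581 = 12270 d
   = 12270/365 = 33.6 yr

33.6 years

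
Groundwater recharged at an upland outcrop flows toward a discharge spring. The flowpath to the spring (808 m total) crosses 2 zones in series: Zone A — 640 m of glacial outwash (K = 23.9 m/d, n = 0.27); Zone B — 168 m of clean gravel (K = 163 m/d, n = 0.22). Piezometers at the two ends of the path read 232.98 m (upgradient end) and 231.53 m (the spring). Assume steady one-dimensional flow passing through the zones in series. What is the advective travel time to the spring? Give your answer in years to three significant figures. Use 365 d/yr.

Total head drop ΔH = 232.98 − 231.53 = 1.45 m
Continuity: the same q passes through each zone, so ΔH = q·Σ(L_j/K_j) — the zones act as resistances in series.
Σ(L/K) = 640/23.9 + 168/163 = 26.78 + 1.031 = 27.81 d
q = ΔH / Σ(L/K) = 1.45 / 27.81 = 0.05214 m/d (same in every zone)
Zone A: v = q/n = 0.05214/0.27 = 0.1931 m/d → t_A = 640/0.1931 = 3314 d
Zone B: v = q/n = 0.05214/0.22 = 0.2370 m/d → t_B = 168/0.2370 = 708.8 d
Total t = 3314 + 708.8 = 4023 d
   = 4023 / 365 = 11.0 yr

11.0 years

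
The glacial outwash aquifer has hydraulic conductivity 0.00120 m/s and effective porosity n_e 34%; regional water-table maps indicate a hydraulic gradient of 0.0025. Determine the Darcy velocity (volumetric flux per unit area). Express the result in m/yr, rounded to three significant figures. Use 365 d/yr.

K = 0.00120 m/s × 86400 s/d = 103.7 m/d
q = Ki = 103.7 × 0.0025 = 0.2592 m/d
   = 0.2592 × 365 = 94.6 m/yr

94.6 m/yr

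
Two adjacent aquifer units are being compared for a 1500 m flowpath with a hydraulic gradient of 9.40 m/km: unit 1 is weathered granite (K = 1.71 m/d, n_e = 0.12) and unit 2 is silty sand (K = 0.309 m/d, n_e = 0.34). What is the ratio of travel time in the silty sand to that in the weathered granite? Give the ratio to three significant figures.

15.7

Unit 1 (weathered granite): v = 1.71×0.0094/0.12 = 0.1340 m/d, t = 1500/0.1340 = 11200 d
Unit 2 (silty sand): v = 0.309×0.0094/0.34 = 0.008543 m/d, t = 1500/0.008543 = 175600 d
t(silty sand) / t(weathered granite) = 175600/11200 = 15.7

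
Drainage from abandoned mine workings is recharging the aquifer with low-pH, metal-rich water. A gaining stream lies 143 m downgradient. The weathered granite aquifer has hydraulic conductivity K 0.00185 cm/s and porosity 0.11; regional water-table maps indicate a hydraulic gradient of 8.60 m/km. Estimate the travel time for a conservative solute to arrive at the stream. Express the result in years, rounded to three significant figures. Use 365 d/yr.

K = 0.00185 cm/s × 864 = 1.598 m/d
Specific discharge q = 1.598 × 0.0086 = 0.01375 m/d
Average linear velocity = 0.01375 / 0.11 = 0.1250 m/d
t = L / v = 143 / 0.1250 = 1144 d
   = 1144 / 365 = 3.14 yr

3.14 years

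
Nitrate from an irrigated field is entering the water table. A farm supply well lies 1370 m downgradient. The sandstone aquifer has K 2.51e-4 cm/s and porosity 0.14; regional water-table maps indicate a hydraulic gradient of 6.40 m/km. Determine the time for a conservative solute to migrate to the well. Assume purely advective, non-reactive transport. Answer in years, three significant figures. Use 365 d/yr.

K = 2.51e-4 cm/s × 864 = 0.2169 m/d
Specific discharge q = 0.2169 × 0.0064 = 0.001388 m/d
Seepage velocity v = q / n = 0.001388 / 0.14 = 0.009914 m/d
t = L / v = 1370 / 0.009914 = 138200 d
   = 138200 / 365 = 379 yr

379 years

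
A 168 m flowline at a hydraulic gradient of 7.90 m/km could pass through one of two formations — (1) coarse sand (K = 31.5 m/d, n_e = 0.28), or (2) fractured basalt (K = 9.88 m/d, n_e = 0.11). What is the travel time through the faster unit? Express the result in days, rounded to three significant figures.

Unit 1 (coarse sand): v = 31.5×0.0079/0.28 = 0.8887 m/d, t = 168/0.8887 = 189.0 d
Unit 2 (fractured basalt): v = 9.88×0.0079/0.11 = 0.7096 m/d, t = 168/0.7096 = 236.8 d
Faster unit: t = 189 d

189 days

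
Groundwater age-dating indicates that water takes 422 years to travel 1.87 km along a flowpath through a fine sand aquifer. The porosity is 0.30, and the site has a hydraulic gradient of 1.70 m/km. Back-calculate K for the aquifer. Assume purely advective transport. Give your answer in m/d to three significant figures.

t = 422 years = 154000 d
L = 1.87 km = 1870 m
v = L / t = 1870 / 154000 = 0.01214 m/d
K = v · n / i = 0.01214 × 0.30 / 0.0017 = 2.14 m/d

2.14 m/d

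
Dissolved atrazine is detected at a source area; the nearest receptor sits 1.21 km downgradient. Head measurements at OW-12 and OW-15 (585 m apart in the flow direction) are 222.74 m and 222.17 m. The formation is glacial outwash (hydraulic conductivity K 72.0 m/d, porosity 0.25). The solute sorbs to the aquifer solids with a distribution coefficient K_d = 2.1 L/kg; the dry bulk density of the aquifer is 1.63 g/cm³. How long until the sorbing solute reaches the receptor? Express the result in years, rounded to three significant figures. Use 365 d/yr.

Hydraulic gradient i = (222.74 − 222.17) / 585 = 0.57 / 585 = 9.744e-4
Specific discharge q = 72.0 × 9.744e-4 = 0.07015 m/d
v = Ki/n = 72.0·9.744e-4/0.25 = 0.2806 m/d
Retardation R = 1 + ρ_b·K_d/n = 1 + 1.63×2.1/0.25 = 14.69
Contaminant velocity v_c = v/R = 0.2806/14.69 = 0.01910 m/d
L = 1.21 km = 1210 m
t = L/v_c = 1210/0.01910 = 63350 d
   = 63350/365 = 174 yr

174 years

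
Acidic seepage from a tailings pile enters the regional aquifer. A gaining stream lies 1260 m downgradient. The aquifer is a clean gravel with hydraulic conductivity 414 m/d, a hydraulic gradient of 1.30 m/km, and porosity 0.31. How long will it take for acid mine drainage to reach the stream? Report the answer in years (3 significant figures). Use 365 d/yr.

1.99 years

Darcy flux q = K·i = 414 × 0.0013 = 0.5382 m/d
Seepage velocity v = q / n = 0.5382 / 0.31 = 1.736 m/d
t = L / v = 1260 / 1.736 = 725.8 d
   = 725.8 / 365 = 1.99 yr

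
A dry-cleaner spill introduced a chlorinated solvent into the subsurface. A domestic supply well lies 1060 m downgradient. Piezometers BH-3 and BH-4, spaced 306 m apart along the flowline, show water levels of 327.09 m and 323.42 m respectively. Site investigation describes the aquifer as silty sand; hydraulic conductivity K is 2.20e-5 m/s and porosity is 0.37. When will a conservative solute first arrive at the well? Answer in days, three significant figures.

Hydraulic gradient i = (327.09 − 323.42) / 306 = 3.67 / 306 = 0.01199
K = 2.20e-5 m/s × 86400 s/d = 1.901 m/d
q = Ki = 1.901 × 0.01199 = 0.02280 m/d
v_s = q/n_e = 0.02280/0.37 = 0.06161 m/d
t = L / v = 1060 / 0.06161 = 17200 d

17200 days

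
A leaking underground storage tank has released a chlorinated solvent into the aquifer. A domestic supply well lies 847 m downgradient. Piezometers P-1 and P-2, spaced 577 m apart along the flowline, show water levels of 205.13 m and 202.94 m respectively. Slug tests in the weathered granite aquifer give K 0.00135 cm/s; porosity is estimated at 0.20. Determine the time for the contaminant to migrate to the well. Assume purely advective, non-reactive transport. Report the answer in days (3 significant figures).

38300 days

Hydraulic gradient i = (205.13 − 202.94) / 577 = 2.19 / 577 = 0.003795
K = 0.00135 cm/s × 864 = 1.166 m/d
Darcy flux q = K·i = 1.166 × 0.003795 = 0.004427 m/d
v = Ki/n = 1.166·0.003795/0.20 = 0.02214 m/d
t = L / v = 847 / 0.02214 = 38260 d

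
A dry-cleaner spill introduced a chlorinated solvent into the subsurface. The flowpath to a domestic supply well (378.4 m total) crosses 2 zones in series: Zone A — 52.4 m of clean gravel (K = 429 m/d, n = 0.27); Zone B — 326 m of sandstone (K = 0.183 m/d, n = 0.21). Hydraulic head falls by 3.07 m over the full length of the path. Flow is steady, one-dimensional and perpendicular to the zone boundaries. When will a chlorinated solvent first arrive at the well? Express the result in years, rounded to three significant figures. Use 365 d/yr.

131 years

Continuity: the same q passes through each zone, so ΔH = q·Σ(L_j/K_j) — the zones act as resistances in series.
Σ(L/K) = 52.4/429 + 326/0.183 = 0.1221 + 1781 = 1782 d
q = ΔH / Σ(L/K) = 3.07 / 1782 = 0.001723 m/d (same in every zone)
Zone A: v = q/n = 0.001723/0.27 = 0.006382 m/d → t_A = 52.4/0.006382 = 8210 d
Zone B: v = q/n = 0.001723/0.21 = 0.008206 m/d → t_B = 326/0.008206 = 39730 d
Total t = 8210 + 39730 = 47940 d
   = 47940 / 365 = 131 yr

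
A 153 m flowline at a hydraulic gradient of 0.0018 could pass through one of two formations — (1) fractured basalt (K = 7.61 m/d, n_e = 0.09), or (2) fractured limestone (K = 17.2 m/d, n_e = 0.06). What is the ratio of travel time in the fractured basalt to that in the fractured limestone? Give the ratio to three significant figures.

3.39

Unit 1 (fractured basalt): v = 7.61×0.0018/0.09 = 0.1522 m/d, t = 153/0.1522 = 1005 d
Unit 2 (fractured limestone): v = 17.2×0.0018/0.06 = 0.5160 m/d, t = 153/0.5160 = 296.5 d
t(fractured basalt) / t(fractured limestone) = 1005/296.5 = 3.39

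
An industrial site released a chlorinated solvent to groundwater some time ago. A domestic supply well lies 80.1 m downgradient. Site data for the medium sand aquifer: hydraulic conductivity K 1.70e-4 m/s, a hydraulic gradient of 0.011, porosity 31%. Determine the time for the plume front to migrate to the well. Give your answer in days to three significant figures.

154 days

K = 1.70e-4 m/s × 86400 s/d = 14.69 m/d
Darcy flux q = K·i = 14.69 × 0.011 = 0.1616 m/d
Average linear velocity = 0.1616 / 0.31 = 0.5212 m/d
t = L / v = 80.1 / 0.5212 = 153.7 d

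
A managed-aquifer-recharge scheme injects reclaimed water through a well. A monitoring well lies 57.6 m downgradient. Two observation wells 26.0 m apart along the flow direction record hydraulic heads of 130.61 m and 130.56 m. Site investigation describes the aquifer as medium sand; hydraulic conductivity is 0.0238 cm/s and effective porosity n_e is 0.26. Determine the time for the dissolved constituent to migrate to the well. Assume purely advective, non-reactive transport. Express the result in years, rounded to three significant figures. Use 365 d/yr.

Hydraulic gradient i = (130.61 − 130.56) / 26.0 = 0.05 / 26.0 = 0.001923
K = 0.0238 cm/s × 864 = 20.56 m/d
Specific discharge q = 20.56 × 0.001923 = 0.03954 m/d
v = Ki/n = 20.56·0.001923/0.26 = 0.1521 m/d
t = L / v = 57.6 / 0.1521 = 378.7 d
   = 378.7 / 365 = 1.04 yr

1.04 years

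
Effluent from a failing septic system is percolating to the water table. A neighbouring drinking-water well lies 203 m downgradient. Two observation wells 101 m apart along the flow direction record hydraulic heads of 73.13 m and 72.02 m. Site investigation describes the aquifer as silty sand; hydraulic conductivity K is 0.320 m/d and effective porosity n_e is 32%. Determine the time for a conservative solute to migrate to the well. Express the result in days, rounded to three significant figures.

18500 days

Hydraulic gradient i = (73.13 − 72.02) / 101 = 1.11 / 101 = 0.01099
Darcy flux q = K·i = 0.320 × 0.01099 = 0.003517 m/d
v = Ki/n = 0.320·0.01099/0.32 = 0.01099 m/d
t = L / v = 203 / 0.01099 = 18470 d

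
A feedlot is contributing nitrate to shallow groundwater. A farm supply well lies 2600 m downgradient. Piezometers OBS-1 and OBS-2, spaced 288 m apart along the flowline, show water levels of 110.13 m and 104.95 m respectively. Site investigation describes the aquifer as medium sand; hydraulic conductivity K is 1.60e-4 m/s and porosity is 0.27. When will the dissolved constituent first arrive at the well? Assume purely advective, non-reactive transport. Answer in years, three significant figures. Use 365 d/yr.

Hydraulic gradient i = (110.13 − 104.95) / 288 = 5.18 / 288 = 0.01799
K = 1.60e-4 m/s × 86400 s/d = 13.82 m/d
q = Ki = 13.82 × 0.01799 = 0.2486 m/d
v = Ki/n = 13.82·0.01799/0.27 = 0.9209 m/d
t = L / v = 2600 / 0.9209 = 2823 d
   = 2823 / 365 = 7.74 yr

7.74 years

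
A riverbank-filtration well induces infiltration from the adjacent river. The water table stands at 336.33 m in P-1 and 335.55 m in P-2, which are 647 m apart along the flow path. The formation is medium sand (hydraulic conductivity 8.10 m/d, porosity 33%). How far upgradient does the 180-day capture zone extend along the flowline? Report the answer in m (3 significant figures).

5.33 m

Hydraulic gradient i = (336.33 − 335.55) / 647 = 0.78 / 647 = 0.001206
Darcy flux q = K·i = 8.10 × 0.001206 = 0.009765 m/d
v_s = q/n_e = 0.009765/0.33 = 0.02959 m/d
L = v × T = 0.02959 × 180 = 5.326 m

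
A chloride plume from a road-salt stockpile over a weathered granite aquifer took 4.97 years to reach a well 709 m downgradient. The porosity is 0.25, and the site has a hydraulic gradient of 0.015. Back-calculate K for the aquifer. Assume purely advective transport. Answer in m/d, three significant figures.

t = 4.97 years = 1814 d
v = L / t = 709 / 1814 = 0.3908 m/d
K = v · n / i = 0.3908 × 0.25 / 0.015 = 6.51 m/d

6.51 m/d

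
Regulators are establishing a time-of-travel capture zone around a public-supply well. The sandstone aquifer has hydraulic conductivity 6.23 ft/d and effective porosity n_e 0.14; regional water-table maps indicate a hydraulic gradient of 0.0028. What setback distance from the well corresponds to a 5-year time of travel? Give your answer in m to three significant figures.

69.3 m

K = 6.23 ft/d × 0.3048 = 1.899 m/d
Darcy flux q = K·i = 1.899 × 0.0028 = 0.005317 m/d
v = Ki/n = 1.899·0.0028/0.14 = 0.03798 m/d
T = 5 yr × 365 = 1825 d
L = v × T = 0.03798 × 1825 = 69.31 m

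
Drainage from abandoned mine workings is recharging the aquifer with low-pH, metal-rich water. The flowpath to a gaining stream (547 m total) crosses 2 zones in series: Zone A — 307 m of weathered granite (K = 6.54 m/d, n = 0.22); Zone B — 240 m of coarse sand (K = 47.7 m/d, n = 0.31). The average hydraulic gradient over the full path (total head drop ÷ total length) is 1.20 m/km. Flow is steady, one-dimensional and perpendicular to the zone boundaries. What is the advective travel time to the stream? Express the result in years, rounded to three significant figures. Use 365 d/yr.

30.8 years

Continuity: the same q passes through each zone, so ΔH = q·Σ(L_j/K_j) — the zones act as resistances in series.
Σ(L/K) = 307/6.54 + 240/47.7 = 46.94 + 5.031 = 51.97 d
K_eq = L_total / Σ(L/K) = 547 / 51.97 = 10.52 m/d
q = K_eq · i = 10.52 × 0.0012 = 0.01263 m/d (same in every zone)
Zone A: v = q/n = 0.01263/0.22 = 0.05741 m/d → t_A = 307/0.05741 = 5348 d
Zone B: v = q/n = 0.01263/0.31 = 0.04074 m/d → t_B = 240/0.04074 = 5891 d
Total t = 5348 + 5891 = 11240 d
   = 11240 / 365 = 30.8 yr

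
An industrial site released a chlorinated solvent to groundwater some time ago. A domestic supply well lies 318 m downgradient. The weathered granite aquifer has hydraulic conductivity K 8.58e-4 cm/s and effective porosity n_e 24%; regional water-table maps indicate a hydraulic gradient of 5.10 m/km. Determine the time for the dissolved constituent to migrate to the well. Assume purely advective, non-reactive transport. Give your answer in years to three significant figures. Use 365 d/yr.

K = 8.58e-4 cm/s × 864 = 0.7413 m/d
Darcy flux q = K·i = 0.7413 × 0.0051 = 0.003781 m/d
v_s = q/n_e = 0.003781/0.24 = 0.01575 m/d
t = L / v = 318 / 0.01575 = 20190 d
   = 20190 / 365 = 55.3 yr

55.3 years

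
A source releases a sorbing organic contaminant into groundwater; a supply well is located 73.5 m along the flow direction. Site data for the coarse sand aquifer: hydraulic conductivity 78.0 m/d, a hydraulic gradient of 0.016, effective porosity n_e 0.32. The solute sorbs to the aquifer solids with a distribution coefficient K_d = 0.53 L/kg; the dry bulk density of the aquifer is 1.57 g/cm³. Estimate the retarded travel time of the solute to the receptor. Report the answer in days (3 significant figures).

67.9 days

q = Ki = 78.0 × 0.016 = 1.248 m/d
Average linear velocity = 1.248 / 0.32 = 3.900 m/d
Retardation R = 1 + ρ_b·K_d/n = 1 + 1.57×0.53/0.32 = 3.600
Contaminant velocity v_c = v/R = 3.900/3.600 = 1.083 m/d
t = L/v_c = 73.5/1.083 = 67.85 d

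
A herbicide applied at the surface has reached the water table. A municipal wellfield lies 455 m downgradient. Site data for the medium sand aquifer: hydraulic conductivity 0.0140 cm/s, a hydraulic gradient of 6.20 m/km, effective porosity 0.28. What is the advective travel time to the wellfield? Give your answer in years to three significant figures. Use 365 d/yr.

4.65 years

K = 0.0140 cm/s × 864 = 12.10 m/d
Darcy flux q = K·i = 12.10 × 0.0062 = 0.07500 m/d
v = Ki/n = 12.10·0.0062/0.28 = 0.2678 m/d
t = L / v = 455 / 0.2678 = 1699 d
   = 1699 / 365 = 4.65 yr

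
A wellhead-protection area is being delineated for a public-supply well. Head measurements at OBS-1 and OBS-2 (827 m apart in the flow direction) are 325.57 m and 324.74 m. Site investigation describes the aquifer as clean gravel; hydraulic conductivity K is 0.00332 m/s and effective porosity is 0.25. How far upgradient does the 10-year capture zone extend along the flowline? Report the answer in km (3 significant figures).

4.20 km

Hydraulic gradient i = (325.57 − 324.74) / 827 = 0.83 / 827 = 0.001004
K = 0.00332 m/s × 86400 s/d = 286.8 m/d
Specific discharge q = 286.8 × 0.001004 = 0.2879 m/d
Seepage velocity v = q / n = 0.2879 / 0.25 = 1.152 m/d
T = 10 yr × 365 = 3650 d
L = v × T = 1.152 × 3650 = 4203 m
   = 4.20 km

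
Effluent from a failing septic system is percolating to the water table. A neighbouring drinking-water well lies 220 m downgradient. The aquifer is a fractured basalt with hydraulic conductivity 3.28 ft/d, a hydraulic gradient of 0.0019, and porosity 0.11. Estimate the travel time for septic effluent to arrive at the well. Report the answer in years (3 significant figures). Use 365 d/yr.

K = 3.28 ft/d × 0.3048 = 0.9997 m/d
q = Ki = 0.9997 × 0.0019 = 0.001900 m/d
Average linear velocity = 0.001900 / 0.11 = 0.01727 m/d
t = L / v = 220 / 0.01727 = 12740 d
   = 12740 / 365 = 34.9 yr

34.9 years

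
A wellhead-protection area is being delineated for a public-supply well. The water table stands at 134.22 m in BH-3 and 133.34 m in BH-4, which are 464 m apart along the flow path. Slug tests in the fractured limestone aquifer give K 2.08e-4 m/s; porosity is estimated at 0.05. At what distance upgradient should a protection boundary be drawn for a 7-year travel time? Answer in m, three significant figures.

1740 m

Hydraulic gradient i = (134.22 − 133.34) / 464 = 0.88 / 464 = 0.001897
K = 2.08e-4 m/s × 86400 s/d = 17.97 m/d
q = Ki = 17.97 × 0.001897 = 0.03408 m/d
v = Ki/n = 17.97·0.001897/0.05 = 0.6817 m/d
T = 7 yr × 365 = 2555 d
L = v × T = 0.6817 × 2555 = 1742 m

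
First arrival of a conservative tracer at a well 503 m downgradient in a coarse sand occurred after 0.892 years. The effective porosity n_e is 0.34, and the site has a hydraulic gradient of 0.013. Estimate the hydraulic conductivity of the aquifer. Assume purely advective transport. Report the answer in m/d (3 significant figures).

40.4 m/d

t = 0.892 years = 325.6 d
v = L / t = 503 / 325.6 = 1.545 m/d
K = v · n / i = 1.545 × 0.34 / 0.013 = 40.4 m/d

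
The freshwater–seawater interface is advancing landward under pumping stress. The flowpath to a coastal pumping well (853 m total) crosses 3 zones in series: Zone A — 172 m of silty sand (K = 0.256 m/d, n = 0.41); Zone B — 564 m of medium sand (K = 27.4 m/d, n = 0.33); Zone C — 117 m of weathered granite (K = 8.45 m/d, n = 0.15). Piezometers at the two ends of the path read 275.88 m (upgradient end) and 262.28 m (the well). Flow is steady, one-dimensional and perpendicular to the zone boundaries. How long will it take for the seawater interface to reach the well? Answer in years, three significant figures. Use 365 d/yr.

39.0 years

Total head drop ΔH = 275.88 − 262.28 = 13.60 m
Steady 1-D flow in series ⇒ the Darcy flux q is identical in every zone and the zone head losses add (resistances L/K in series).
Σ(L/K) = 172/0.256 + 564/27.4 + 117/8.45 = 671.9 + 20.58 + 13.85 = 706.3 d
q = ΔH / Σ(L/K) = 13.60 / 706.3 = 0.01926 m/d (same in every zone)
Zone A: v = q/n = 0.01926/0.41 = 0.04696 m/d → t_A = 172/0.04696 = 3662 d
Zone B: v = q/n = 0.01926/0.33 = 0.05835 m/d → t_B = 564/0.05835 = 9666 d
Zone C: v = q/n = 0.01926/0.15 = 0.1284 m/d → t_C = 117/0.1284 = 911.4 d
Total t = 3662 + 9666 + 911.4 = 14240 d
   = 14240 / 365 = 39.0 yr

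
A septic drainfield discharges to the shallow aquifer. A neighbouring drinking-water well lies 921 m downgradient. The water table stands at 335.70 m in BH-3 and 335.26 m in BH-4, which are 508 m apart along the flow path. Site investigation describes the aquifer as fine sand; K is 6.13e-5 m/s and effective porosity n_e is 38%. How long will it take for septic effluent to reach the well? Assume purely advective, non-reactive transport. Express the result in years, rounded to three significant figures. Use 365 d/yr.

209 years

Hydraulic gradient i = (335.70 − 335.26) / 508 = 0.44 / 508 = 8.661e-4
K = 6.13e-5 m/s × 86400 s/d = 5.296 m/d
Darcy flux q = K·i = 5.296 × 8.661e-4 = 0.004587 m/d
Average linear velocity = 0.004587 / 0.38 = 0.01207 m/d
t = L / v = 921 / 0.01207 = 76290 d
   = 76290 / 365 = 209 yr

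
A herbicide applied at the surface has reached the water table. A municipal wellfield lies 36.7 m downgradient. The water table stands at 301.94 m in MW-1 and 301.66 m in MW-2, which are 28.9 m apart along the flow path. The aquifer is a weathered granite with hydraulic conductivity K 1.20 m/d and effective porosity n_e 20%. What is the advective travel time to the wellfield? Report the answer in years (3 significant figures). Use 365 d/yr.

1.73 years

Hydraulic gradient i = (301.94 − 301.66) / 28.9 = 0.28 / 28.9 = 0.009689
Specific discharge q = 1.20 × 0.009689 = 0.01163 m/d
v_s = q/n_e = 0.01163/0.20 = 0.05813 m/d
t = L / v = 36.7 / 0.05813 = 631.3 d
   = 631.3 / 365 = 1.73 yr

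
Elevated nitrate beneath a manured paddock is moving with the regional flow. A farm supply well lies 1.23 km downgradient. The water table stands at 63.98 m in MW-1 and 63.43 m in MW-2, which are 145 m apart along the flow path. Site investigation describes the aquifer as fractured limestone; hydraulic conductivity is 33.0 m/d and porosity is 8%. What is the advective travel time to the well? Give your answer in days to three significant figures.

Hydraulic gradient i = (63.98 − 63.43) / 145 = 0.55 / 145 = 0.003793
q = Ki = 33.0 × 0.003793 = 0.1252 m/d
Average linear velocity = 0.1252 / 0.08 = 1.565 m/d
L = 1.23 km = 1230 m
t = L / v = 1230 / 1.565 = 786.1 d

786 days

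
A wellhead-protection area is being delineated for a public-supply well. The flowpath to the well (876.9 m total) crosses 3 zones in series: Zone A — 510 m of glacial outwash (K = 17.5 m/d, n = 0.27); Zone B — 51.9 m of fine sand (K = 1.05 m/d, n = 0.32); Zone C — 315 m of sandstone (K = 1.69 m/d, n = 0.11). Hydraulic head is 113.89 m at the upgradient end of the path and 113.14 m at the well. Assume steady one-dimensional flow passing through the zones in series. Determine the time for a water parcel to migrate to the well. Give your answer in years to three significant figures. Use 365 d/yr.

Total head drop ΔH = 113.89 − 113.14 = 0.75 m
Continuity: the same q passes through each zone, so ΔH = q·Σ(L_j/K_j) — the zones act as resistances in series.
Σ(L/K) = 510/17.5 + 51.9/1.05 + 315/1.69 = 29.14 + 49.43 + 186.4 = 265.0 d
q = ΔH / Σ(L/K) = 0.75 / 265.0 = 0.002831 m/d (same in every zone)
Zone A: v = q/n = 0.002831/0.27 = 0.01048 m/d → t_A = 510/0.01048 = 48650 d
Zone B: v = q/n = 0.002831/0.32 = 0.008846 m/d → t_B = 51.9/0.008846 = 5867 d
Zone C: v = q/n = 0.002831/0.11 = 0.02573 m/d → t_C = 315/0.02573 = 12240 d
Total t = 48650 + 5867 + 12240 = 66760 d
   = 66760 / 365 = 183 yr

183 years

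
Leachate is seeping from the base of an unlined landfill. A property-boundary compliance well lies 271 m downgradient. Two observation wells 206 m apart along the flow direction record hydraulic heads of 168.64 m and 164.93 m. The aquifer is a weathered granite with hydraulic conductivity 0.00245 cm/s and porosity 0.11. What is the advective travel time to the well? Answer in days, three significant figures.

782 days

Hydraulic gradient i = (168.64 − 164.93) / 206 = 3.71 / 206 = 0.01801
K = 0.00245 cm/s × 864 = 2.117 m/d
q = Ki = 2.117 × 0.01801 = 0.03812 m/d
Average linear velocity = 0.03812 / 0.11 = 0.3466 m/d
t = L / v = 271 / 0.3466 = 781.9 d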